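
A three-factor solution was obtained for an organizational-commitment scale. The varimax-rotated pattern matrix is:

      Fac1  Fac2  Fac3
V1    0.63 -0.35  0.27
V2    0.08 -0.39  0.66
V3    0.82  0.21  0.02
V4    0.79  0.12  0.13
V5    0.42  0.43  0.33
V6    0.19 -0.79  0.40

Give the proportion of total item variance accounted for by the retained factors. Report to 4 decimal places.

0.6415

Communalities: 0.5923, 0.5941, 0.7169, 0.6554, 0.4702, 0.8202; Σh² = 3.8491.
Total variance with 6 standardized items is 6, so the solution explains 3.8491/6 = 0.6415.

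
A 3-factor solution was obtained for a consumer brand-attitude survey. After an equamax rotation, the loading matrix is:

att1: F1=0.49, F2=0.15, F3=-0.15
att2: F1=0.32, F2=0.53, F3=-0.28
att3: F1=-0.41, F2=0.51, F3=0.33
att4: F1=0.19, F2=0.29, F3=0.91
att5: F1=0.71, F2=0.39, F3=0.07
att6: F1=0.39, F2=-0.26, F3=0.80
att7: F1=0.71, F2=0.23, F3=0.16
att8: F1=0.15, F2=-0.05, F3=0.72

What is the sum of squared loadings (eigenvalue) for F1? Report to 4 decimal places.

1.7295

SS loadings for F1 = 0.49² + 0.32² + (-0.41)² + 0.19² + 0.71² + 0.39² + 0.71² + 0.15² = 0.2401 + 0.1024 + 0.1681 + 0.0361 + 0.5041 + 0.1521 + 0.5041 + 0.0225 = 1.7295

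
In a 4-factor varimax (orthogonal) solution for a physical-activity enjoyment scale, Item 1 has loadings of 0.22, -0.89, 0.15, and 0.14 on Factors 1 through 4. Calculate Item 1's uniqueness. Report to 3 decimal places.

h² = 0.22² + (-0.89)² + 0.15² + 0.14² = 0.0484 + 0.7921 + 0.0225 + 0.0196 = 0.8826
Uniqueness u² = 1 − h² = 1 − 0.8826 = 0.1174

0.117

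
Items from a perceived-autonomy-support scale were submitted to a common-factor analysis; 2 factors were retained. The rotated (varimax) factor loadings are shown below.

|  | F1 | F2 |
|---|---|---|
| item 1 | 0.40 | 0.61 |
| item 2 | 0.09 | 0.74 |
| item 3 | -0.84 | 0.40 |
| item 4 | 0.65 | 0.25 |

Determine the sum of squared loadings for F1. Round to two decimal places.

SS loadings for F1 = 0.40² + 0.09² + (-0.84)² + 0.65² = 0.1600 + 0.0081 + 0.7056 + 0.4225 = 1.2962

1.30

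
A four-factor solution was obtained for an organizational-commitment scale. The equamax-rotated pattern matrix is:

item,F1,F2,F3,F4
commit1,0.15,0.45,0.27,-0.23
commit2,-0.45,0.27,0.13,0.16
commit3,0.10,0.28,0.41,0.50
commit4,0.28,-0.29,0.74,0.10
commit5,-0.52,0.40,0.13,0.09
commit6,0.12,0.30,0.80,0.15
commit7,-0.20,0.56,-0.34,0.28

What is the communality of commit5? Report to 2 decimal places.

0.46

h² = (-0.52)² + 0.40² + 0.13² + 0.09² = 0.2704 + 0.1600 + 0.0169 + 0.0081 = 0.4554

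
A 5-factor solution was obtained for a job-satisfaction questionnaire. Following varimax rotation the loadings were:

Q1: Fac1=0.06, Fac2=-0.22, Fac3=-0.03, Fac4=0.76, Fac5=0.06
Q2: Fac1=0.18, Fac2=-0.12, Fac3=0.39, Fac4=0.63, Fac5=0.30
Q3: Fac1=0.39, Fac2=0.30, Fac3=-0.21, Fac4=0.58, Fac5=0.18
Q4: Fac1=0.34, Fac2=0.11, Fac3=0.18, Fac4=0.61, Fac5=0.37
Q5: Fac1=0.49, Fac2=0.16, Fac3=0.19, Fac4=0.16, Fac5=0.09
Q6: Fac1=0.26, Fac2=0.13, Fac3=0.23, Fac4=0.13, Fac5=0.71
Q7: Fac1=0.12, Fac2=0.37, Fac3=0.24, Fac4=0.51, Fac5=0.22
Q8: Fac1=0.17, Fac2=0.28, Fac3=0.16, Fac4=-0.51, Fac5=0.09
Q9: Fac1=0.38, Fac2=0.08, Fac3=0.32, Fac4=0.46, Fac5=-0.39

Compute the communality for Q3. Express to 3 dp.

h² = 0.39² + 0.30² + (-0.21)² + 0.58² + 0.18² = 0.1521 + 0.0900 + 0.0441 + 0.3364 + 0.0324 = 0.6550

0.655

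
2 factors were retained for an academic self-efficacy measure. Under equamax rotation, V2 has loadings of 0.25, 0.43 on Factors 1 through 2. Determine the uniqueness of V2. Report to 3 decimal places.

0.753

h² = 0.25² + 0.43² = 0.0625 + 0.1849 = 0.2474
Uniqueness u² = 1 − h² = 1 − 0.2474 = 0.7526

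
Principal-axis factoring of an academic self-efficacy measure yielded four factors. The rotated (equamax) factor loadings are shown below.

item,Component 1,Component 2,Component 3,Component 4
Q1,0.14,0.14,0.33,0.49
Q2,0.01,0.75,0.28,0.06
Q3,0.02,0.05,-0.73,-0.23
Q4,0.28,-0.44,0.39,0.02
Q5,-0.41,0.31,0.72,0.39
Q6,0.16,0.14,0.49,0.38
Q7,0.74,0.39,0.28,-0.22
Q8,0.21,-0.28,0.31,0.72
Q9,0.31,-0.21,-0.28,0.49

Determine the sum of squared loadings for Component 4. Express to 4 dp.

1.4004

SS loadings for Component 4 = 0.49² + 0.06² + (-0.23)² + 0.02² + 0.39² + 0.38² + (-0.22)² + 0.72² + 0.49² = 0.2401 + 0.0036 + 0.0529 + 0.0004 + 0.1521 + 0.1444 + 0.0484 + 0.5184 + 0.2401 = 1.4004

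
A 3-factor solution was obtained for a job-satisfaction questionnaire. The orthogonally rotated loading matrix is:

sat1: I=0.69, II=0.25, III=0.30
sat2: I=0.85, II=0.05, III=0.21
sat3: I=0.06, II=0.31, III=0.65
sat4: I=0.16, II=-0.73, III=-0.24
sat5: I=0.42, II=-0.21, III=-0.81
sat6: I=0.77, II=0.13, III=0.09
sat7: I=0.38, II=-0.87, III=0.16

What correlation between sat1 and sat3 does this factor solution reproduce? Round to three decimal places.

0.314

r̂ = Σ λ_i·λ_j across factors = (0.69)(0.06) + (0.25)(0.31) + (0.30)(0.65)
  = +0.0414 +0.0775 +0.1950 = 0.3139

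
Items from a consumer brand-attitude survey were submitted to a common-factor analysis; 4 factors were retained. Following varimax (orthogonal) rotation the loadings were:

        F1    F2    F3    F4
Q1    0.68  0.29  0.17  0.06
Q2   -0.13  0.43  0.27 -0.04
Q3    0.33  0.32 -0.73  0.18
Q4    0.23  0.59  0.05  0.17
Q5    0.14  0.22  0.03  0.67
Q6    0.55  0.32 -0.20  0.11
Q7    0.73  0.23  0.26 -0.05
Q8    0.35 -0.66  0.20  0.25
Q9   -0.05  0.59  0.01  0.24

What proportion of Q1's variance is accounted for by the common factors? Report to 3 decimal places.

h² = 0.68² + 0.29² + 0.17² + 0.06² = 0.4624 + 0.0841 + 0.0289 + 0.0036 = 0.5790

0.579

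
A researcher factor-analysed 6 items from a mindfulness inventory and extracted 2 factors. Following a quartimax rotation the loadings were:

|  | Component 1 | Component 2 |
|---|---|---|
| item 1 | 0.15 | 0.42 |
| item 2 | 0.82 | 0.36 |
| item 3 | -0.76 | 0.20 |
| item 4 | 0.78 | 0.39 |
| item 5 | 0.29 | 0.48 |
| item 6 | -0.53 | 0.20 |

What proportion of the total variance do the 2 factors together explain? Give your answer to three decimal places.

0.502

Communalities: 0.1989, 0.8020, 0.6176, 0.7605, 0.3145, 0.3209; Σh² = 3.0144.
Total variance with 6 standardized items is 6, so the solution explains 3.0144/6 = 0.5024.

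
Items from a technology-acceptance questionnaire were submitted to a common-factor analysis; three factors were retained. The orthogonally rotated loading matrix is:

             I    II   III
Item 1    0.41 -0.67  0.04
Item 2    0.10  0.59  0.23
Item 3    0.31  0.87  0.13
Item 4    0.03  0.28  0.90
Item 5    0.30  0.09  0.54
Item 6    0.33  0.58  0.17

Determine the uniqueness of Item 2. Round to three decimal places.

h² = 0.10² + 0.59² + 0.23² = 0.0100 + 0.3481 + 0.0529 = 0.4110
Uniqueness u² = 1 − h² = 1 − 0.4110 = 0.5890

0.589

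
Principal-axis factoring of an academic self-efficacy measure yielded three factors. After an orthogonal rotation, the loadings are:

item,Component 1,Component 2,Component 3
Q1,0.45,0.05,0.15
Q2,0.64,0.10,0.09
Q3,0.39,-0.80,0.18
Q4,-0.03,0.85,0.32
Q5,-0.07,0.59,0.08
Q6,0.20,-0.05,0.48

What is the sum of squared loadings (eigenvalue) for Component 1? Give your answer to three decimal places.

SS loadings for Component 1 = 0.45² + 0.64² + 0.39² + (-0.03)² + (-0.07)² + 0.20² = 0.2025 + 0.4096 + 0.1521 + 0.0009 + 0.0049 + 0.0400 = 0.8100

0.810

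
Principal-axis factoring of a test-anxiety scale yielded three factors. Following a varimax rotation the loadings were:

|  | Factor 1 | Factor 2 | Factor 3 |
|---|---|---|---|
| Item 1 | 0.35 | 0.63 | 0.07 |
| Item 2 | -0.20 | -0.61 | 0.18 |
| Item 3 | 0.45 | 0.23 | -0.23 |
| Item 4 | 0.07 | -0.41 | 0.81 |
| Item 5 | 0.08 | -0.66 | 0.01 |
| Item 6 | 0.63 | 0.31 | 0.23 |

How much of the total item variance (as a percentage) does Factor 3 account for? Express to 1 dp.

13.3%

SS loadings for Factor 3 = 0.07² + 0.18² + (-0.23)² + 0.81² + 0.01² + 0.23² = 0.7993
With 6 standardized items, total variance = 6. Proportion = 0.7993/6 = 0.1332 → 13.32%.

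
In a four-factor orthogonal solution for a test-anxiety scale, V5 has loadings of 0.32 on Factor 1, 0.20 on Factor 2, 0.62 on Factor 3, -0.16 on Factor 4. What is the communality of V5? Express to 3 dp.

h² = 0.32² + 0.20² + 0.62² + (-0.16)² = 0.1024 + 0.0400 + 0.3844 + 0.0256 = 0.5524

0.552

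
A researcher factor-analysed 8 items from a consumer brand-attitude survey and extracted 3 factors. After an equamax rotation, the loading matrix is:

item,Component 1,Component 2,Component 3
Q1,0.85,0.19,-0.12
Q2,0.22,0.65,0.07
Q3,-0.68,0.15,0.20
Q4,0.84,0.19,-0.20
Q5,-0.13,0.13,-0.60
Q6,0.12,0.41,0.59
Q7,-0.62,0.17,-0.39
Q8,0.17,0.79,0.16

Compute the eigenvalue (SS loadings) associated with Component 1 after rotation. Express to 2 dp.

2.38

SS loadings for Component 1 = 0.85² + 0.22² + (-0.68)² + 0.84² + (-0.13)² + 0.12² + (-0.62)² + 0.17² = 0.7225 + 0.0484 + 0.4624 + 0.7056 + 0.0169 + 0.0144 + 0.3844 + 0.0289 = 2.3835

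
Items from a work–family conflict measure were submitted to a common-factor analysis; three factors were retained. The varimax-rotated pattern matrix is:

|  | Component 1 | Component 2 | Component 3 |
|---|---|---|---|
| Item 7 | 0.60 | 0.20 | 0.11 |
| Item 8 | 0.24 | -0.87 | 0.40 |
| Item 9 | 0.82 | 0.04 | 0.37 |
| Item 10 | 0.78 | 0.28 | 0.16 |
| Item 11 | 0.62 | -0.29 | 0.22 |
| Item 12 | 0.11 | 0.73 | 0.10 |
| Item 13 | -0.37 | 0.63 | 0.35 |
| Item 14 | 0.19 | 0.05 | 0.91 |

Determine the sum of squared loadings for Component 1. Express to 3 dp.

2.268

SS loadings for Component 1 = 0.60² + 0.24² + 0.82² + 0.78² + 0.62² + 0.11² + (-0.37)² + 0.19² = 0.3600 + 0.0576 + 0.6724 + 0.6084 + 0.3844 + 0.0121 + 0.1369 + 0.0361 = 2.2679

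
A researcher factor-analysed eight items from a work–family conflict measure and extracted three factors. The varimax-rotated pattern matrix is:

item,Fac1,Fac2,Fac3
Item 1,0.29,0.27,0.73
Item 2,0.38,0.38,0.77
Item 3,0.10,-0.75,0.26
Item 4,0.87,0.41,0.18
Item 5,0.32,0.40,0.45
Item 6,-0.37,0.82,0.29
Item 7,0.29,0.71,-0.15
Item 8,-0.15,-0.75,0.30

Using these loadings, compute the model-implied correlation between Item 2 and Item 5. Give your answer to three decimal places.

0.620

r̂ = Σ λ_i·λ_j across factors = (0.38)(0.32) + (0.38)(0.40) + (0.77)(0.45)
  = +0.1216 +0.1520 +0.3465 = 0.6201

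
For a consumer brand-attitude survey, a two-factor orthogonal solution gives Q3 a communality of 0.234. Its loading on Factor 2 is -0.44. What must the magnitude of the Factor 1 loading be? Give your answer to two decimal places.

0.20

Under orthogonal rotation h² = Σλ², so λ_Factor 1² = h² − (0.1936) = 0.234 − 0.1936 = 0.0404.
|λ| = √0.0404 = 0.2010.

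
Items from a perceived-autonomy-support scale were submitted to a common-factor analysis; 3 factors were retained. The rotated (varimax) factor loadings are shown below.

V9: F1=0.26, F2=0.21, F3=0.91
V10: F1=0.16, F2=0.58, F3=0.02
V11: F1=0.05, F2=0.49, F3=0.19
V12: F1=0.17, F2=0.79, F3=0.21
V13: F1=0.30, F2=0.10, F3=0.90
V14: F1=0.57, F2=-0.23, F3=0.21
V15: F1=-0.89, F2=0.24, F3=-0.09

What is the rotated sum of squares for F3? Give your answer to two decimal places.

SS loadings for F3 = 0.91² + 0.02² + 0.19² + 0.21² + 0.90² + 0.21² + (-0.09)² = 0.8281 + 0.0004 + 0.0361 + 0.0441 + 0.8100 + 0.0441 + 0.0081 = 1.7709

1.77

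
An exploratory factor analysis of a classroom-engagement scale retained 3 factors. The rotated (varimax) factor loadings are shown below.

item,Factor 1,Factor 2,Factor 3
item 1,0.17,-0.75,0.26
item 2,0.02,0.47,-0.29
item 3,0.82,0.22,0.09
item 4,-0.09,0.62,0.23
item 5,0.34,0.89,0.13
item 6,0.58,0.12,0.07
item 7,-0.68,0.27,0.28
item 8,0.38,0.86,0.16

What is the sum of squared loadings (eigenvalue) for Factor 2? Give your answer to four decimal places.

SS loadings for Factor 2 = (-0.75)² + 0.47² + 0.22² + 0.62² + 0.89² + 0.12² + 0.27² + 0.86² = 0.5625 + 0.2209 + 0.0484 + 0.3844 + 0.7921 + 0.0144 + 0.0729 + 0.7396 = 2.8352

2.8352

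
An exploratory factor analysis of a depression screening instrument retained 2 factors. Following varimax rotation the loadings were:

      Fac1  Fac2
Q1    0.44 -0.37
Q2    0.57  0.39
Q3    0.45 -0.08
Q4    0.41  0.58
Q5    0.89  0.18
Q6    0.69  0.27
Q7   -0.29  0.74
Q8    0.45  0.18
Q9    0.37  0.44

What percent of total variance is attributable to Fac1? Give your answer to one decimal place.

28.7%

SS loadings for Fac1 = 0.44² + 0.57² + 0.45² + 0.41² + 0.89² + 0.69² + (-0.29)² + 0.45² + 0.37² = 2.5808
With 9 standardized items, total variance = 9. Proportion = 2.5808/9 = 0.2868 → 28.68%.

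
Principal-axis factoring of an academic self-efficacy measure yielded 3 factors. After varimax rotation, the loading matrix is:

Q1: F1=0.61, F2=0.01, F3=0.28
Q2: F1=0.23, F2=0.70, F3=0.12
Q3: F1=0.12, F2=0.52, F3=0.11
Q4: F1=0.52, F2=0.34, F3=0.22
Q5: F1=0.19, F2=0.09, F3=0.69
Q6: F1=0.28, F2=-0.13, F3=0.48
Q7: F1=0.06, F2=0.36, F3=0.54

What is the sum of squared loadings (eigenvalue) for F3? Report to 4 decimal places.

1.1514

SS loadings for F3 = 0.28² + 0.12² + 0.11² + 0.22² + 0.69² + 0.48² + 0.54² = 0.0784 + 0.0144 + 0.0121 + 0.0484 + 0.4761 + 0.2304 + 0.2916 = 1.1514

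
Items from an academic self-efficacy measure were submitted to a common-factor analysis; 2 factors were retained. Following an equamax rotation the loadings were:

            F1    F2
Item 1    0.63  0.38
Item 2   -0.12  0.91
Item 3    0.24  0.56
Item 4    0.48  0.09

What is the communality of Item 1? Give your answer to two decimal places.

0.54

h² = 0.63² + 0.38² = 0.3969 + 0.1444 = 0.5413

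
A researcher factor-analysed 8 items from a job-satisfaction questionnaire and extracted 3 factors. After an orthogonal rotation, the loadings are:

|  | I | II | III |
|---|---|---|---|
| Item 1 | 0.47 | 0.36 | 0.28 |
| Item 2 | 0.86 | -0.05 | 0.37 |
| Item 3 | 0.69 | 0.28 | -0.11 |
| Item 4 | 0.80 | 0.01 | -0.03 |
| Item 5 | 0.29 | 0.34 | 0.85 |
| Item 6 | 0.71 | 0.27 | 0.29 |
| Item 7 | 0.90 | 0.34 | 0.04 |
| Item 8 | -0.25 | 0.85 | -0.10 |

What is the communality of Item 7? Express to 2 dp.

0.93

h² = 0.90² + 0.34² + 0.04² = 0.8100 + 0.1156 + 0.0016 = 0.9272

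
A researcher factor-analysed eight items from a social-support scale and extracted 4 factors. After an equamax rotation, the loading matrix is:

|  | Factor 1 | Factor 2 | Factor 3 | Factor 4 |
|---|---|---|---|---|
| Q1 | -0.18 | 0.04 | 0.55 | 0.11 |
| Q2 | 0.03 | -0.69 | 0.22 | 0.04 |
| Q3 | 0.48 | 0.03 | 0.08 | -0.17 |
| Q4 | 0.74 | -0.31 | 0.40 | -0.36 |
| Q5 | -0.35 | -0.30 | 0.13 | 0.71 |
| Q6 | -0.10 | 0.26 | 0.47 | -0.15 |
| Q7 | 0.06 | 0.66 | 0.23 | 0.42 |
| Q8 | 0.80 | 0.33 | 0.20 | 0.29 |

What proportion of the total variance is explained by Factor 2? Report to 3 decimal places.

SS loadings for Factor 2 = 0.04² + (-0.69)² + 0.03² + (-0.31)² + (-0.30)² + 0.26² + 0.66² + 0.33² = 1.2768
Proportion of variance = 1.2768 / 8 = 0.1596.

0.160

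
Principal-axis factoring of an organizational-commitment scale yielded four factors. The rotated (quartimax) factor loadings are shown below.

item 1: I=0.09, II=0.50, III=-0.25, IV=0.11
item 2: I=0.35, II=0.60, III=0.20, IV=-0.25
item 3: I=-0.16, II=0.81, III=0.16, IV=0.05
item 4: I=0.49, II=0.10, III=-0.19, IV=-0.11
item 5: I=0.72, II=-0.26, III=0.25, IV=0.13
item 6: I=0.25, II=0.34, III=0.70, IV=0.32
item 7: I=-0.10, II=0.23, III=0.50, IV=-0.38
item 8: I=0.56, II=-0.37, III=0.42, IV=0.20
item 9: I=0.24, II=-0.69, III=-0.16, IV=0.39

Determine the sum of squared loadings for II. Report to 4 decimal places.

SS loadings for II = 0.50² + 0.60² + 0.81² + 0.10² + (-0.26)² + 0.34² + 0.23² + (-0.37)² + (-0.69)² = 0.2500 + 0.3600 + 0.6561 + 0.0100 + 0.0676 + 0.1156 + 0.0529 + 0.1369 + 0.4761 = 2.1252

2.1252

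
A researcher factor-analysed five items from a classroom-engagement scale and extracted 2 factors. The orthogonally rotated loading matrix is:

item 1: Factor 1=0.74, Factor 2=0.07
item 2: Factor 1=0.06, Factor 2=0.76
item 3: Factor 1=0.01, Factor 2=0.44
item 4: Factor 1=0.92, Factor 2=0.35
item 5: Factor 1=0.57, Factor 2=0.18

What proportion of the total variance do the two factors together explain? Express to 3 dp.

0.531

Communalities: 0.5525, 0.5812, 0.1937, 0.9689, 0.3573; Σh² = 2.6536.
Total variance with 5 standardized items is 5, so the solution explains 2.6536/5 = 0.5307.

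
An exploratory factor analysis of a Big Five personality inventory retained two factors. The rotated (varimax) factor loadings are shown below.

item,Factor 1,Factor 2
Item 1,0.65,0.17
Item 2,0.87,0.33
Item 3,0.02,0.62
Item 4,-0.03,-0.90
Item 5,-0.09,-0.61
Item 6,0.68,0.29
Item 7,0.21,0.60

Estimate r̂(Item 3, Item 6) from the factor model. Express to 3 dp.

0.193

r̂ = Σ λ_i·λ_j across factors = (0.02)(0.68) + (0.62)(0.29)
  = +0.0136 +0.1798 = 0.1934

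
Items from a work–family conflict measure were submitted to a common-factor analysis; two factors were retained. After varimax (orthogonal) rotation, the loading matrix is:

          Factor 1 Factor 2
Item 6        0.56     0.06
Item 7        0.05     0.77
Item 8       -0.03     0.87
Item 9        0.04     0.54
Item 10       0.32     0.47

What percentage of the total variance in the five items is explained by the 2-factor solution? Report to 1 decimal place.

Communalities: 0.3172, 0.5954, 0.7578, 0.2932, 0.3233; Σh² = 2.2869.
Total variance with 5 standardized items is 5, so the solution explains 2.2869/5 = 0.4574 = 45.74%.

45.7%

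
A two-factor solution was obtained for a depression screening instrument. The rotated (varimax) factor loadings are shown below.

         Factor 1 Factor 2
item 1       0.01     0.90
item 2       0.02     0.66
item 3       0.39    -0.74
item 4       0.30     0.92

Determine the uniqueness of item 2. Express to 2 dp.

0.56

h² = 0.02² + 0.66² = 0.0004 + 0.4356 = 0.4360
Uniqueness u² = 1 − h² = 1 − 0.4360 = 0.5640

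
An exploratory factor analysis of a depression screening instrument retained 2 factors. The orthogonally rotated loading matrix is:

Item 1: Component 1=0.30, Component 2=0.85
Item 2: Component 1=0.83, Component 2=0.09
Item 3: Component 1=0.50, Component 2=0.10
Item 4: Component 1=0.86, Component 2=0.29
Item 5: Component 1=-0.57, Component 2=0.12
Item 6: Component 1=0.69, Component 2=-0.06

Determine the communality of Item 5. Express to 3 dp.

0.339

h² = (-0.57)² + 0.12² = 0.3249 + 0.0144 = 0.3393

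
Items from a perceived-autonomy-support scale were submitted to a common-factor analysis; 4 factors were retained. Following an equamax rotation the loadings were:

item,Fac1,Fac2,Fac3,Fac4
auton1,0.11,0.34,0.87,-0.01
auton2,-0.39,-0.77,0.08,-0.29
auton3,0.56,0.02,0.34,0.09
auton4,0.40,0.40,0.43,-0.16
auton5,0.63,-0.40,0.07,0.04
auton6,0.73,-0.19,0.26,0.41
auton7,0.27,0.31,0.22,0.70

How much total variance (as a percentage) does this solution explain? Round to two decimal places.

Communalities: 0.8847, 0.8355, 0.4377, 0.5305, 0.5634, 0.8047, 0.7074; Σh² = 4.7639.
Total variance with 7 standardized items is 7, so the solution explains 4.7639/7 = 0.6806 = 68.06%.

68.06%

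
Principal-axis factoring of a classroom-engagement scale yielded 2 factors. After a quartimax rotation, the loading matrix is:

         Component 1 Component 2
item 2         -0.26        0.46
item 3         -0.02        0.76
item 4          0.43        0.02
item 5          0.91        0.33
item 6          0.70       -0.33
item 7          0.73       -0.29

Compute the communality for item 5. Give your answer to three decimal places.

h² = 0.91² + 0.33² = 0.8281 + 0.1089 = 0.9370

0.937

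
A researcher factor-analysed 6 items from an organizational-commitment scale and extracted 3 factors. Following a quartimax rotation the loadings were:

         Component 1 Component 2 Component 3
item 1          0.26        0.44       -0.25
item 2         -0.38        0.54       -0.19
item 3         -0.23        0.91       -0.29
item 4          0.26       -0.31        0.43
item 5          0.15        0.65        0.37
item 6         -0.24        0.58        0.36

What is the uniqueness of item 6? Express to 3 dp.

0.476

h² = (-0.24)² + 0.58² + 0.36² = 0.0576 + 0.3364 + 0.1296 = 0.5236
Uniqueness u² = 1 − h² = 1 − 0.5236 = 0.4764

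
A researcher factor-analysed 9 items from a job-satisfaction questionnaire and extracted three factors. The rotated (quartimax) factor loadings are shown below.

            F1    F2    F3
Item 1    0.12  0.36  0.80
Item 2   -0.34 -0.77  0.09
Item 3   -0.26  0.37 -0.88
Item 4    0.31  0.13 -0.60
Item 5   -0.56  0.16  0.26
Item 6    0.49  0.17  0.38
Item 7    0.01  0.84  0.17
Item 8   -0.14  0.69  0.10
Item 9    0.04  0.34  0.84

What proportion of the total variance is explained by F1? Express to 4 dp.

SS loadings for F1 = 0.12² + (-0.34)² + (-0.26)² + 0.31² + (-0.56)² + 0.49² + 0.01² + (-0.14)² + 0.04² = 0.8687
Proportion of variance = 0.8687 / 9 = 0.0965.

0.0965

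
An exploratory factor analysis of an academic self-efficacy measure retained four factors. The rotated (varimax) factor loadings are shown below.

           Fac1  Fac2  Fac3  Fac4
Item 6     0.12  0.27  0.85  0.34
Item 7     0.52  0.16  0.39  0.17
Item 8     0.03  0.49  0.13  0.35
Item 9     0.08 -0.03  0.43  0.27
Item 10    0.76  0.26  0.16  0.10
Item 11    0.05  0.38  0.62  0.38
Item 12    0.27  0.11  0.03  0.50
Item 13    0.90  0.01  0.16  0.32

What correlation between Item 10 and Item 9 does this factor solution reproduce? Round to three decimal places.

0.149

r̂ = Σ λ_i·λ_j across factors = (0.76)(0.08) + (0.26)(-0.03) + (0.16)(0.43) + (0.10)(0.27)
  = +0.0608 -0.0078 +0.0688 +0.0270 = 0.1488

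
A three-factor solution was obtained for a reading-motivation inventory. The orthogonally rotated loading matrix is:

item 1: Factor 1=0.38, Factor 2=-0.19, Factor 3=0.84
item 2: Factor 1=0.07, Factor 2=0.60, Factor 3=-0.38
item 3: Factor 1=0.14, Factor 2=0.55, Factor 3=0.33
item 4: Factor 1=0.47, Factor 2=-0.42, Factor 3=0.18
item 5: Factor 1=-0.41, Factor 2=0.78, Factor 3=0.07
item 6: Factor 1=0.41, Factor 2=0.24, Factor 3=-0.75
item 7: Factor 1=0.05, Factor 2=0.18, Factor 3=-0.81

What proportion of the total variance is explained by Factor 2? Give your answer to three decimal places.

0.225

SS loadings for Factor 2 = (-0.19)² + 0.60² + 0.55² + (-0.42)² + 0.78² + 0.24² + 0.18² = 1.5734
Proportion of variance = 1.5734 / 7 = 0.2248.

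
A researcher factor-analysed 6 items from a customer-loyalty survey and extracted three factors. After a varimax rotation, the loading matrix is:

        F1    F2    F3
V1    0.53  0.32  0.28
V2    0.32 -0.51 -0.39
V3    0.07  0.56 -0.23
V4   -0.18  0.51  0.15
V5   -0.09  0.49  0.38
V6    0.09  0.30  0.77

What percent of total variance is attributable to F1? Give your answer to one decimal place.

SS loadings for F1 = 0.53² + 0.32² + 0.07² + (-0.18)² + (-0.09)² + 0.09² = 0.4368
With 6 standardized items, total variance = 6. Proportion = 0.4368/6 = 0.0728 → 7.28%.

7.3%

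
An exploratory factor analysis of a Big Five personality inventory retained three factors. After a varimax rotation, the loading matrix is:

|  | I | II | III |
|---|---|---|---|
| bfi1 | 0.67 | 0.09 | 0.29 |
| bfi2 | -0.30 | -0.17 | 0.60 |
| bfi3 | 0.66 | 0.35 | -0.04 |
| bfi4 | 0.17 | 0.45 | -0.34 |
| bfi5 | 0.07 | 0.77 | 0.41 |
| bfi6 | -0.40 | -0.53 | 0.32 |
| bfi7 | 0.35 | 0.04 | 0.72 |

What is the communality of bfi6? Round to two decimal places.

0.54

h² = (-0.40)² + (-0.53)² + 0.32² = 0.1600 + 0.2809 + 0.1024 = 0.5433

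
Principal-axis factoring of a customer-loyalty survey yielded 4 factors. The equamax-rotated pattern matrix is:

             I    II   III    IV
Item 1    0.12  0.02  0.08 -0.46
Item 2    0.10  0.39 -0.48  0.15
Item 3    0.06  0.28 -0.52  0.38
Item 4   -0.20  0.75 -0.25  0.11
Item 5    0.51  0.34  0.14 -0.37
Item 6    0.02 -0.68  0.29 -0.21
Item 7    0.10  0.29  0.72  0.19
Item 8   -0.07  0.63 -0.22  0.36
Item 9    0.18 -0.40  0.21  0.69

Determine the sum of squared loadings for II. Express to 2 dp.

2.01

SS loadings for II = 0.02² + 0.39² + 0.28² + 0.75² + 0.34² + (-0.68)² + 0.29² + 0.63² + (-0.40)² = 0.0004 + 0.1521 + 0.0784 + 0.5625 + 0.1156 + 0.4624 + 0.0841 + 0.3969 + 0.1600 = 2.0124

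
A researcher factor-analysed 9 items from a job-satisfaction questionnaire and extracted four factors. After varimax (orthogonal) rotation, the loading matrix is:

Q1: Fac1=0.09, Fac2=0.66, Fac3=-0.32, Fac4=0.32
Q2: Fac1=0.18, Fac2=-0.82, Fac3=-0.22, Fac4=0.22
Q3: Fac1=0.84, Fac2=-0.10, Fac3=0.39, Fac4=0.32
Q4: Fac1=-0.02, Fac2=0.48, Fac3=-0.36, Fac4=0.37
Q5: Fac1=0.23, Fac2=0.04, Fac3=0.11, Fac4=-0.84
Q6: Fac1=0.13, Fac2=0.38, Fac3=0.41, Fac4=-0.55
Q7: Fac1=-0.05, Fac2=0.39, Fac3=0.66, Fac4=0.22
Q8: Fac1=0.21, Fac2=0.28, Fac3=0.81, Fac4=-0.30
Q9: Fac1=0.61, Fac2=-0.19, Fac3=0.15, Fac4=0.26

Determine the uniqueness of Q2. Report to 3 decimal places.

0.198

h² = 0.18² + (-0.82)² + (-0.22)² + 0.22² = 0.0324 + 0.6724 + 0.0484 + 0.0484 = 0.8016
Uniqueness u² = 1 − h² = 1 − 0.8016 = 0.1984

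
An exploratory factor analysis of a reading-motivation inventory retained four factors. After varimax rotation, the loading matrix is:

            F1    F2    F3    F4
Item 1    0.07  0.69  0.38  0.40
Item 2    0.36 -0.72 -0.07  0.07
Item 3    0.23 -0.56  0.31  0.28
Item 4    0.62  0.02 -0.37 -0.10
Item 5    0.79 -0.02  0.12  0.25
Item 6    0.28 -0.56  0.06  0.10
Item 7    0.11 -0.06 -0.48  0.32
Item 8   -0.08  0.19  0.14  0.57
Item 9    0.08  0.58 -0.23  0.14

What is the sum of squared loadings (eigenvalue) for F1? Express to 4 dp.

1.2992

SS loadings for F1 = 0.07² + 0.36² + 0.23² + 0.62² + 0.79² + 0.28² + 0.11² + (-0.08)² + 0.08² = 0.0049 + 0.1296 + 0.0529 + 0.3844 + 0.6241 + 0.0784 + 0.0121 + 0.0064 + 0.0064 = 1.2992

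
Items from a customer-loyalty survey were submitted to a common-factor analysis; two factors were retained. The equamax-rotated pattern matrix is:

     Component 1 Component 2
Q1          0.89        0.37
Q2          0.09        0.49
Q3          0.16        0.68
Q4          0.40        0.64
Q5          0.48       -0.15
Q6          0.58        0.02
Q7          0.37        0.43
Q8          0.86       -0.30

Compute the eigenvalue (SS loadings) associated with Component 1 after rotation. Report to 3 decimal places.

2.429

SS loadings for Component 1 = 0.89² + 0.09² + 0.16² + 0.40² + 0.48² + 0.58² + 0.37² + 0.86² = 0.7921 + 0.0081 + 0.0256 + 0.1600 + 0.2304 + 0.3364 + 0.1369 + 0.7396 = 2.4291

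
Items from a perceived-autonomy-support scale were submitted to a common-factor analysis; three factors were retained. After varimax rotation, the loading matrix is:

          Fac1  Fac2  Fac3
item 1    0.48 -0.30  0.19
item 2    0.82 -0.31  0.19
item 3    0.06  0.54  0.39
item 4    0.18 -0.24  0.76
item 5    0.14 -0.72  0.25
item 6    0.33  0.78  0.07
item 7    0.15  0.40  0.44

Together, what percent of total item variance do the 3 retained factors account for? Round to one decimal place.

SS loadings by factor: 1.0898, 1.8221, 1.0629; total = 3.9748.
Total variance with 7 standardized items is 7, so the solution explains 3.9748/7 = 0.5678 = 56.78%.

56.8%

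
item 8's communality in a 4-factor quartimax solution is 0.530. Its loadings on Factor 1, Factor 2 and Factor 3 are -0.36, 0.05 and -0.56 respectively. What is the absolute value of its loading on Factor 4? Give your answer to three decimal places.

Under orthogonal rotation h² = Σλ², so λ_Factor 4² = h² − (0.4457) = 0.530 − 0.4457 = 0.0843.
|λ| = √0.0843 = 0.2903.

0.290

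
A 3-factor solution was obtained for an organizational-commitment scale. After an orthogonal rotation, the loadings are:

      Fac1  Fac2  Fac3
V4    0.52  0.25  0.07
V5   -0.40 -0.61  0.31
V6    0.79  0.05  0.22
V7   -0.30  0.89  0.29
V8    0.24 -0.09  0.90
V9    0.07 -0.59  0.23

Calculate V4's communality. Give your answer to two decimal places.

0.34

h² = 0.52² + 0.25² + 0.07² = 0.2704 + 0.0625 + 0.0049 = 0.3378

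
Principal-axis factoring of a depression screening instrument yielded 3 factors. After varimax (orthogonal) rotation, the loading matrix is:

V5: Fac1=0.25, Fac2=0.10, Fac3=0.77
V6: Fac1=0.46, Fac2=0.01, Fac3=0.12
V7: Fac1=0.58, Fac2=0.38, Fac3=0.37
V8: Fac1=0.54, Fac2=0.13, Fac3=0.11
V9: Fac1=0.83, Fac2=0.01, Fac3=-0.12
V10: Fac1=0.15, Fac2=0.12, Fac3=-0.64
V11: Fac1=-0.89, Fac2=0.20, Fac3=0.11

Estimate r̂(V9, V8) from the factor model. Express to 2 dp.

0.44

r̂ = Σ λ_i·λ_j across factors = (0.83)(0.54) + (0.01)(0.13) + (-0.12)(0.11)
  = +0.4482 +0.0013 -0.0132 = 0.4363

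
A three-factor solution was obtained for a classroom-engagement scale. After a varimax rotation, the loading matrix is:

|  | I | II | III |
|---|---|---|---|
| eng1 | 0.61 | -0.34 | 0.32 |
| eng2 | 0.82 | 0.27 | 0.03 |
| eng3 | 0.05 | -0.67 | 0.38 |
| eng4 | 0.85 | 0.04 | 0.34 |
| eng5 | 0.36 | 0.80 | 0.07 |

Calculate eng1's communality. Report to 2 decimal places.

0.59

h² = 0.61² + (-0.34)² + 0.32² = 0.3721 + 0.1156 + 0.1024 = 0.5901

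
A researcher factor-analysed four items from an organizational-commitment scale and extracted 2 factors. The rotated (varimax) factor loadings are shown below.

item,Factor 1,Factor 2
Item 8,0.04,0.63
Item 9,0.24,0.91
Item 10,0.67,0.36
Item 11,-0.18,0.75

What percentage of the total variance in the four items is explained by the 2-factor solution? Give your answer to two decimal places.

SS loadings by factor: 0.5405, 1.9171; total = 2.4576.
Total variance with 4 standardized items is 4, so the solution explains 2.4576/4 = 0.6144 = 61.44%.

61.44%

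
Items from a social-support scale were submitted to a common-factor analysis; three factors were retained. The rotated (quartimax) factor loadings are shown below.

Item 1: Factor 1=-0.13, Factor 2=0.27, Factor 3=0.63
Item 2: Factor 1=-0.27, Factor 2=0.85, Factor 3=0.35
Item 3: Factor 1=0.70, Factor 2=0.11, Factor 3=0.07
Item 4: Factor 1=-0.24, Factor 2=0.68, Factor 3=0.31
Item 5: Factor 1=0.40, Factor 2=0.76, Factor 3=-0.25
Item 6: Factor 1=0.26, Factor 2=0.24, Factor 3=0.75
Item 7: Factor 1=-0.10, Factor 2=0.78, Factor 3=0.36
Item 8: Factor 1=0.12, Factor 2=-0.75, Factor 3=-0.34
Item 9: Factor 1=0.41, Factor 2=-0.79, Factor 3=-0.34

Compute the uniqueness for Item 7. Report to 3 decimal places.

h² = (-0.10)² + 0.78² + 0.36² = 0.0100 + 0.6084 + 0.1296 = 0.7480
Uniqueness u² = 1 − h² = 1 − 0.7480 = 0.2520

0.252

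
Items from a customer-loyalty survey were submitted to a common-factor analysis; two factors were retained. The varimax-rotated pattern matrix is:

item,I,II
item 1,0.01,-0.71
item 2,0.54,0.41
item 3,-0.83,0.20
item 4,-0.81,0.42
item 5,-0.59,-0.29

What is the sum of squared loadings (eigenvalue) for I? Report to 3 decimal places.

SS loadings for I = 0.01² + 0.54² + (-0.83)² + (-0.81)² + (-0.59)² = 0.0001 + 0.2916 + 0.6889 + 0.6561 + 0.3481 = 1.9848

1.985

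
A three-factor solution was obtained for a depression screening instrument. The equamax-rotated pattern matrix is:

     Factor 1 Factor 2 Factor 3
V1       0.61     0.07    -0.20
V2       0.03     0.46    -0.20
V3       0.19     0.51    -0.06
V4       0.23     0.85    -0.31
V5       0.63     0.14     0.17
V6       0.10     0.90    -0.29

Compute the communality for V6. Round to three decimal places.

h² = 0.10² + 0.90² + (-0.29)² = 0.0100 + 0.8100 + 0.0841 = 0.9041

0.904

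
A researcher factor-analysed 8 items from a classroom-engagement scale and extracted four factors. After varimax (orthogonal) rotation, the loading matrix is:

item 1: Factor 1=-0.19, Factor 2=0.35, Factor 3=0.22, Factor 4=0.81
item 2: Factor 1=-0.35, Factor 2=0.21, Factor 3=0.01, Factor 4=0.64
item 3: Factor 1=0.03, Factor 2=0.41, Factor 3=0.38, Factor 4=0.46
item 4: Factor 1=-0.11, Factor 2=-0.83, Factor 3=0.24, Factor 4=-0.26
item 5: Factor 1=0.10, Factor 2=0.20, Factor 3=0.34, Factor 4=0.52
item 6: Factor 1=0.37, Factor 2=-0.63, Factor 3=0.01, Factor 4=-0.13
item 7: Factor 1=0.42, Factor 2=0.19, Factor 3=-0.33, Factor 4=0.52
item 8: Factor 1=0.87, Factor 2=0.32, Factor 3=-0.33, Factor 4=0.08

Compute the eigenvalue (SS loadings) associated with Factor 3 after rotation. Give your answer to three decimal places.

0.584

SS loadings for Factor 3 = 0.22² + 0.01² + 0.38² + 0.24² + 0.34² + 0.01² + (-0.33)² + (-0.33)² = 0.0484 + 0.0001 + 0.1444 + 0.0576 + 0.1156 + 0.0001 + 0.1089 + 0.1089 = 0.5840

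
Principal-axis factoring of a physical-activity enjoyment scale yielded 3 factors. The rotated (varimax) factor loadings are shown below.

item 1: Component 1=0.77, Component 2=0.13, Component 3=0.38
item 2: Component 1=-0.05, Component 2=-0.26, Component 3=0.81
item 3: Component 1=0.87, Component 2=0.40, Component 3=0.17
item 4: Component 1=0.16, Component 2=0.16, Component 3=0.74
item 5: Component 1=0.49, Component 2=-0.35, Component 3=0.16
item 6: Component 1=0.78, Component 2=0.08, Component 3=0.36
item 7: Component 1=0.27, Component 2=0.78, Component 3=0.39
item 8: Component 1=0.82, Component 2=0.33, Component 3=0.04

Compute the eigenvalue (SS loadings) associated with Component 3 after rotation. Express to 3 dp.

1.686

SS loadings for Component 3 = 0.38² + 0.81² + 0.17² + 0.74² + 0.16² + 0.36² + 0.39² + 0.04² = 0.1444 + 0.6561 + 0.0289 + 0.5476 + 0.0256 + 0.1296 + 0.1521 + 0.0016 = 1.6859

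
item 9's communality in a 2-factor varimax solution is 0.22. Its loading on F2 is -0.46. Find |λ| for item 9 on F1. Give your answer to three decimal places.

0.092

Under orthogonal rotation h² = Σλ², so λ_F1² = h² − (0.2116) = 0.22 − 0.2116 = 0.0084.
|λ| = √0.0084 = 0.0917.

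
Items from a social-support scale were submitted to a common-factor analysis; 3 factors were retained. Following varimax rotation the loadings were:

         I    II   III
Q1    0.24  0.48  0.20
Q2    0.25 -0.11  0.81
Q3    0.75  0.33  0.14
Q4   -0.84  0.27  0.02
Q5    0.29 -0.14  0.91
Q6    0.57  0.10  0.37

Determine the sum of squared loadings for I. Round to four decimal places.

SS loadings for I = 0.24² + 0.25² + 0.75² + (-0.84)² + 0.29² + 0.57² = 0.0576 + 0.0625 + 0.5625 + 0.7056 + 0.0841 + 0.3249 = 1.7972

1.7972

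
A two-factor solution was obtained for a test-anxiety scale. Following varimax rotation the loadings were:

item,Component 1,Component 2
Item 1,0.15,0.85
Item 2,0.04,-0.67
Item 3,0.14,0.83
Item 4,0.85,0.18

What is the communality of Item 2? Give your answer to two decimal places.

h² = 0.04² + (-0.67)² = 0.0016 + 0.4489 = 0.4505

0.45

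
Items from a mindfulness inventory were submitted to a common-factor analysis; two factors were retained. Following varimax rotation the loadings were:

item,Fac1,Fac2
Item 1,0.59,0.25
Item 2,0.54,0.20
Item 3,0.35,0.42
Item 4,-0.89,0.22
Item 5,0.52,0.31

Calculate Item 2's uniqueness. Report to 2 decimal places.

h² = 0.54² + 0.20² = 0.2916 + 0.0400 = 0.3316
Uniqueness u² = 1 − h² = 1 − 0.3316 = 0.6684

0.67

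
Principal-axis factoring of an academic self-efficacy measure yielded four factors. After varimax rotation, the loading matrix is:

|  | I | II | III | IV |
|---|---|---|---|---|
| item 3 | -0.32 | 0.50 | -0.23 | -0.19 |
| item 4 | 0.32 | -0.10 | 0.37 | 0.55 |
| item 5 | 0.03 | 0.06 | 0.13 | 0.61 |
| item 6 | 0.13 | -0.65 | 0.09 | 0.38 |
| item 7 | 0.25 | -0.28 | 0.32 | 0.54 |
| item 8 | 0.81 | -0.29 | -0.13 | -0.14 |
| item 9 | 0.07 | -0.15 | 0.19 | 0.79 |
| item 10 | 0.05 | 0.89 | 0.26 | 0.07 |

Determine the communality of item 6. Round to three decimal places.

0.592

h² = 0.13² + (-0.65)² + 0.09² + 0.38² = 0.0169 + 0.4225 + 0.0081 + 0.1444 = 0.5919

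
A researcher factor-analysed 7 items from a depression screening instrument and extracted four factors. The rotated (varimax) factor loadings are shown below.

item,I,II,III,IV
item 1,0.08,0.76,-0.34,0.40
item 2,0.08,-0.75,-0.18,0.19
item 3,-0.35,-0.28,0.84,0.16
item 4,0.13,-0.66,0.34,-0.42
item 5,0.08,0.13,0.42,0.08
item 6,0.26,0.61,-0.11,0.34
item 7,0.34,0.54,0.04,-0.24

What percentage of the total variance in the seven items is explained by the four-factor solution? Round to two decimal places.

SS loadings by factor: 0.3418, 2.3347, 1.1593, 0.5777; total = 4.4135.
Total variance with 7 standardized items is 7, so the solution explains 4.4135/7 = 0.6305 = 63.05%.

63.05%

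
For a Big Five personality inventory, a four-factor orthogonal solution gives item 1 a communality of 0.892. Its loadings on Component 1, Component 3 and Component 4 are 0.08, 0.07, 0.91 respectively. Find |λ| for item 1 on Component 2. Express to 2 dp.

0.23

Under orthogonal rotation h² = Σλ², so λ_Component 2² = h² − (0.8394) = 0.892 − 0.8394 = 0.0526.
|λ| = √0.0526 = 0.2293.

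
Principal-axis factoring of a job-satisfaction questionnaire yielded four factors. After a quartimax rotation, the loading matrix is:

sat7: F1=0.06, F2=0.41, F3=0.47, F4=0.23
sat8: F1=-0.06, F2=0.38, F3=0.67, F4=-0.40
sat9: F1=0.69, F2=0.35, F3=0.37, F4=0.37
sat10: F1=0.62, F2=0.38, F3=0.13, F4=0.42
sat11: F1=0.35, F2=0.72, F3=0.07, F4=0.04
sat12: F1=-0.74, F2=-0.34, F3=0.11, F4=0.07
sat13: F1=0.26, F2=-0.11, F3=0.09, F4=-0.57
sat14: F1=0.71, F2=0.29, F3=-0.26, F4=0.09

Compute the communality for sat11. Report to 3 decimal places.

0.647

h² = 0.35² + 0.72² + 0.07² + 0.04² = 0.1225 + 0.5184 + 0.0049 + 0.0016 = 0.6474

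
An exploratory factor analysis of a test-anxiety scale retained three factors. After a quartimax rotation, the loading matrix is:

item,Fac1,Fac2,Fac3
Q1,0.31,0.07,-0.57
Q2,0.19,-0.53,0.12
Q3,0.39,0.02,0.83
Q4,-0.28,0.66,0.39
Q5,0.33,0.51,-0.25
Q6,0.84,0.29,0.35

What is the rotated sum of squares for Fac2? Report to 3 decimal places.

SS loadings for Fac2 = 0.07² + (-0.53)² + 0.02² + 0.66² + 0.51² + 0.29² = 0.0049 + 0.2809 + 0.0004 + 0.4356 + 0.2601 + 0.0841 = 1.0660

1.066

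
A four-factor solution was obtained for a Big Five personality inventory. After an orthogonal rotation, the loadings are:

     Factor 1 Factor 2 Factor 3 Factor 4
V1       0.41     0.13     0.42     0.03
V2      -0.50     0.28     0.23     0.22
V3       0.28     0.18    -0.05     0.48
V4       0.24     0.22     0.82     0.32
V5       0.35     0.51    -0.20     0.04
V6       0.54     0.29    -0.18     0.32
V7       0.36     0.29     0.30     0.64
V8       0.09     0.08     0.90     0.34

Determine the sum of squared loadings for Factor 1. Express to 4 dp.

SS loadings for Factor 1 = 0.41² + (-0.50)² + 0.28² + 0.24² + 0.35² + 0.54² + 0.36² + 0.09² = 0.1681 + 0.2500 + 0.0784 + 0.0576 + 0.1225 + 0.2916 + 0.1296 + 0.0081 = 1.1059

1.1059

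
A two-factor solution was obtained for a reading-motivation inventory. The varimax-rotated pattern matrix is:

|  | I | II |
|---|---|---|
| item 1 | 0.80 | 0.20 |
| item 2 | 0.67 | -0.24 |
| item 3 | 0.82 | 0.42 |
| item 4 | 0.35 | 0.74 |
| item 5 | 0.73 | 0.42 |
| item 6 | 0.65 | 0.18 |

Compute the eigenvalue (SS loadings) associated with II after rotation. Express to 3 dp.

1.030

SS loadings for II = 0.20² + (-0.24)² + 0.42² + 0.74² + 0.42² + 0.18² = 0.0400 + 0.0576 + 0.1764 + 0.5476 + 0.1764 + 0.0324 = 1.0304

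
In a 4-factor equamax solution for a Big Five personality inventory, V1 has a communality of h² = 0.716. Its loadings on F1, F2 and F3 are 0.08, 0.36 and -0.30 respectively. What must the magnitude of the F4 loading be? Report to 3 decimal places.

0.700

Under orthogonal rotation h² = Σλ², so λ_F4² = h² − (0.2260) = 0.716 − 0.2260 = 0.4900.
|λ| = √0.4900 = 0.7000.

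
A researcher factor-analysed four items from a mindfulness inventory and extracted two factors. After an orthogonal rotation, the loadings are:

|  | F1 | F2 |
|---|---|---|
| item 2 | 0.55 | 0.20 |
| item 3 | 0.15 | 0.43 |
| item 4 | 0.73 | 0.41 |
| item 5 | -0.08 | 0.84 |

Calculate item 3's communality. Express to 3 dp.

0.207

h² = 0.15² + 0.43² = 0.0225 + 0.1849 = 0.2074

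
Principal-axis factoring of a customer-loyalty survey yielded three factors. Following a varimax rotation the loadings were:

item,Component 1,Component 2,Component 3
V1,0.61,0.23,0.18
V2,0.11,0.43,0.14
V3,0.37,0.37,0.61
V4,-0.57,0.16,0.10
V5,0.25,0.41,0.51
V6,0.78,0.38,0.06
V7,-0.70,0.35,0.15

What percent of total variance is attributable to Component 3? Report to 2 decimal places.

10.29%

SS loadings for Component 3 = 0.18² + 0.14² + 0.61² + 0.10² + 0.51² + 0.06² + 0.15² = 0.7203
With 7 standardized items, total variance = 7. Proportion = 0.7203/7 = 0.1029 → 10.29%.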